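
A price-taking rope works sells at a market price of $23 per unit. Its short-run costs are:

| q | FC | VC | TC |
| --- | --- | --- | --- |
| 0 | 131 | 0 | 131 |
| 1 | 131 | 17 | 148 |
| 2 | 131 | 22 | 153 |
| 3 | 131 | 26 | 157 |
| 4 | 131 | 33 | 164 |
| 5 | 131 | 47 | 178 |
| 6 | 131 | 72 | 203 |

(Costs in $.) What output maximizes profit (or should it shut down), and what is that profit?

q = 5; profit = -$63

Tabulate TR − TC: q=0: -131; q=1: -125; q=2: -107; q=3: -88; q=4: -72; q=5: -63; q=6: -65.
Profit is maximized at q = 5. AVC there is 47/5 = $9.40 ≤ P, so producing beats shutting down (which would give -$131).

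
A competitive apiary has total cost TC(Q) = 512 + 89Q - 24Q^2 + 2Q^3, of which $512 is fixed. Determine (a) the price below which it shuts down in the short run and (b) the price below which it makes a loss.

AVC = 89 - 24Q + 2Q^2; minimized at Q = 6, giving min AVC = $17. That is the shutdown price.
ATC = 512/Q + 89 - 24Q + 2Q^2. Setting dATC/dQ = −512/Q^2 − 24 + 4Q = 0 gives Q = 8 (since 4·8^3 − 24·8^2 = 512).
min ATC = 512/8 + 89 − 24·8 + 2·8^2 = $89. That is the break-even price.
Between these two prices the firm operates at a loss; above $89 it earns a profit.

Shutdown price = $17; break-even price = $89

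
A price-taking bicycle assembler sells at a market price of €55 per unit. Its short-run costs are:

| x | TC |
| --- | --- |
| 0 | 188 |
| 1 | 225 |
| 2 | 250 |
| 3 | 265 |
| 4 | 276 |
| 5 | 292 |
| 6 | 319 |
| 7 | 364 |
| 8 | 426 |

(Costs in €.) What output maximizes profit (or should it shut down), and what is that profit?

x = 7; profit = €21

Profit at each row (π = 55x − TC): x=0: -188; x=1: -170; x=2: -140; x=3: -100; x=4: -56; x=5: -17; x=6: 11; x=7: 21; x=8: 14.
Profit is maximized at x = 7. AVC there is 176/7 = €25.14 ≤ P, so producing beats shutting down (which would give -€188).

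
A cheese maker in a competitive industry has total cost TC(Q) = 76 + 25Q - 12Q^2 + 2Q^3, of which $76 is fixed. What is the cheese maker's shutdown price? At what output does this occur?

$7 per unit, at Q = 3

Short-run supply begins at min AVC. From VC = 25Q - 12Q^2 + 2Q^3, AVC = 25 - 12Q + 2Q^2.
At the minimum of AVC, MC = AVC. MC = 25 - 24Q + 6Q^2; setting MC = AVC gives 4Q^2 - 12Q = 0, so Q = 3. min AVC = 7.
For P < $7 the firm produces nothing.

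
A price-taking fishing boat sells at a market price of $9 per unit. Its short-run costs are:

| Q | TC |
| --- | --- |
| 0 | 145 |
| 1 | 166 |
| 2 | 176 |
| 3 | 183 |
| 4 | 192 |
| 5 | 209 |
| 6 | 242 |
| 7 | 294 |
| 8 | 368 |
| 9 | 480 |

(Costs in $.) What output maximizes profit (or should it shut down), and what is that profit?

Q = 0 (shut down); profit = -$145

Tabulate TR − TC: Q=0: -145; Q=1: -157; Q=2: -158; Q=3: -156; Q=4: -156; Q=5: -164; Q=6: -188; Q=7: -231; Q=8: -296; Q=9: -399.
Profit is highest at Q = 0. Equivalently, the lowest AVC in the table is 47/4 ≈ $11.75 at Q = 4, and P = $9 falls below it — price never covers variable cost, so the firm shuts down and loses only its fixed cost.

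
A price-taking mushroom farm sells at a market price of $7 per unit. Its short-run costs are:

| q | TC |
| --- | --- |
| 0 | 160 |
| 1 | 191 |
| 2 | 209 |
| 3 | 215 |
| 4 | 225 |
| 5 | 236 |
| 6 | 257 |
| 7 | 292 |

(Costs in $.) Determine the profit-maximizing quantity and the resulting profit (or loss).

q = 0 (shut down); profit = -$160

Tabulate TR − TC: q=0: -160; q=1: -184; q=2: -195; q=3: -194; q=4: -197; q=5: -201; q=6: -215; q=7: -243.
Profit is highest at q = 0. Equivalently, the lowest AVC in the table is 76/5 ≈ $15.20 at q = 5, and P = $7 falls below it — price never covers variable cost, so the firm shuts down and loses only its fixed cost.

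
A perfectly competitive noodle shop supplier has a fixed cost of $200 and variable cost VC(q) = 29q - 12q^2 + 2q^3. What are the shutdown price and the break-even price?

Shutdown price = $11; break-even price = $59

Shutdown price = min AVC. AVC = 29 - 12q + 2q^2, with vertex at q = 3 and minimum $11.
ATC = 200/q + 29 - 12q + 2q^2. Setting dATC/dq = −200/q^2 − 12 + 4q = 0 gives q = 5 (since 4·5^3 − 12·5^2 = 200).
min ATC = 200/5 + 29 − 12·5 + 2·5^2 = $59. That is the break-even price.
For $11 ≤ P < $59 the firm produces at a loss; below $11 it shuts down.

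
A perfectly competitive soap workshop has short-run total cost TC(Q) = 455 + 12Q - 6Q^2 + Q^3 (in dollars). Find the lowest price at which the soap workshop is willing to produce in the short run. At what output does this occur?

Short-run supply begins at min AVC. From VC = 12Q - 6Q^2 + Q^3, AVC = 12 - 6Q + Q^2.
At the minimum of AVC, MC = AVC. MC = 12 - 12Q + 3Q^2; setting MC = AVC gives 2Q^2 - 6Q = 0, so Q = 3. min AVC = 3.
For P < $3 the firm produces nothing.

$3 per unit, at Q = 3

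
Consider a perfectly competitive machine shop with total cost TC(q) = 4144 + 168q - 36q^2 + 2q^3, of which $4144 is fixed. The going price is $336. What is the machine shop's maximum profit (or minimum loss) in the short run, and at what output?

Profit = -$224 at q = 14

AVC = 168 - 36q + 2q^2 has its minimum $6 at q = 9; price $336 clears that bar, so the firm operates.
With MC = 168 - 72q + 6q^2, P = MC on the upward-sloping part at q* = 14.
TR = 336·14 = 4704. TC = 4144 + 784 = 4928. Profit = 4704 − 4928 = -$224.
Shutting down would mean losing the fixed cost of $4144, so operating at a loss of $224 is better by $3920.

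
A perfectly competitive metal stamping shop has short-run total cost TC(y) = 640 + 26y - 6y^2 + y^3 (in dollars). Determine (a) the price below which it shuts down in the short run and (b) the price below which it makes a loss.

Shutdown price = $17; break-even price = $122

AVC = 26 - 6y + y^2; minimized at y = 3, giving min AVC = $17. That is the shutdown price.
ATC = 640/y + 26 - 6y + y^2. Setting dATC/dy = −640/y^2 − 6 + 2y = 0 gives y = 8 (since 2·8^3 − 6·8^2 = 640).
min ATC = 640/8 + 26 − 6·8 + 8^2 = $122. That is the break-even price.
For $17 ≤ P < $122 the firm produces at a loss; below $17 it shuts down.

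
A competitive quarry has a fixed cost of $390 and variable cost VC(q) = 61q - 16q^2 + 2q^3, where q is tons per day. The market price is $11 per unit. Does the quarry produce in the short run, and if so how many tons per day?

From TC, MC = TC'(q) = 61 - 32q + 6q^2 and AVC = VC/q = 61 - 16q + 2q^2.
AVC hits its minimum where MC = AVC, at q = 4, giving min AVC = 61 - 16·4 + 2·4^2 = $29.
With P < min AVC ($11 < $29), every unit sold adds to the loss.
Best response: produce nothing and absorb the $390 fixed cost.

Shut down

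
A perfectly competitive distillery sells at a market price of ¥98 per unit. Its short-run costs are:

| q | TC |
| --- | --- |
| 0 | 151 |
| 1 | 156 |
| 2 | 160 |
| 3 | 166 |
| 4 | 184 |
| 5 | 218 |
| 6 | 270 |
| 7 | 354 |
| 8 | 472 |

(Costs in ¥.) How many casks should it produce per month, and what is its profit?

q = 7; profit = ¥332

Tabulate TR − TC: q=0: -151; q=1: -58; q=2: 36; q=3: 128; q=4: 208; q=5: 272; q=6: 318; q=7: 332; q=8: 312.
Profit is maximized at q = 7. AVC there is 203/7 = ¥29 ≤ P, so producing beats shutting down (which would give -¥151).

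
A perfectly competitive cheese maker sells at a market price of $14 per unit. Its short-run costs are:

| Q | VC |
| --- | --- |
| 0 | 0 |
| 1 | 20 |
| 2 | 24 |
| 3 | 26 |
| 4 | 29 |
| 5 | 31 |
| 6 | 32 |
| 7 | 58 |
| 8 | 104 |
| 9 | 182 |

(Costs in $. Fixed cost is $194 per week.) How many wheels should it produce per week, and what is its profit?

Compute π = P·Q − TC at each output: Q=0: -194; Q=1: -200; Q=2: -190; Q=3: -178; Q=4: -167; Q=5: -155; Q=6: -142; Q=7: -154; Q=8: -186; Q=9: -250.
Profit is maximized at Q = 6. AVC there is 32/6 = $5.33 ≤ P, so producing beats shutting down (which would give -$194).

Q = 6; profit = -$142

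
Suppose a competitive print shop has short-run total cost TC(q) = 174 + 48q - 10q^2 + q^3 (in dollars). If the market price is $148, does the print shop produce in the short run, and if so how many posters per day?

Produce at q = 10

Strip out fixed cost: VC = 48q - 10q^2 + q^3. Then AVC = 48 - 10q + q^2 and MC = 48 - 20q + 3q^2.
The AVC parabola has its vertex at q = 10/2 = 5, where AVC = 48 - 10·5 + 5^2 = $23.
Since P = $148 ≥ min AVC = $23, price covers variable cost and the firm should produce.
Solving P = MC: -100 - 20q + 3q^2 = 0 ⇒ q = -10/3 or 10. On the upward-sloping branch, q* = 10.
Check: AVC at q = 10 is $48 ≤ P, so revenue covers variable cost.
Profit = P·q − TC = 148·10 − 654 = $826.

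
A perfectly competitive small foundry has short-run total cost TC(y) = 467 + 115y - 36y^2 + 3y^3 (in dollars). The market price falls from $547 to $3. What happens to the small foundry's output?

MC = 115 - 72y + 9y^2; the shutdown threshold is min AVC = $7 (at y = 6).
At P = $547 ≥ min AVC, set P = MC on the rising branch: y = 12.
At P = $3 < min AVC = $7, price no longer covers variable cost at any output, so the firm shuts down: y = 0.

Output falls from 12 to 0 (the firm shuts down)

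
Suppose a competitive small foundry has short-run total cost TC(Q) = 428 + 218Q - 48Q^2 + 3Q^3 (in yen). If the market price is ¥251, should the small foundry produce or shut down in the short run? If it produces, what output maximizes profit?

Produce at Q = 11

Strip out fixed cost: VC = 218Q - 48Q^2 + 3Q^3. Then AVC = 218 - 48Q + 3Q^2 and MC = 218 - 96Q + 9Q^2.
The AVC parabola has its vertex at Q = 48/6 = 8, where AVC = 218 - 48·8 + 3·8^2 = ¥26.
Since P = ¥251 ≥ min AVC = ¥26, price covers variable cost and the firm should produce.
Solving P = MC: -33 - 96Q + 9Q^2 = 0 ⇒ Q = -1/3 or 11. On the upward-sloping branch, Q* = 11.
Check: AVC at Q = 11 is ¥53 ≤ P, so revenue covers variable cost.
Profit = P·Q − TC = 251·11 − 1011 = ¥1750.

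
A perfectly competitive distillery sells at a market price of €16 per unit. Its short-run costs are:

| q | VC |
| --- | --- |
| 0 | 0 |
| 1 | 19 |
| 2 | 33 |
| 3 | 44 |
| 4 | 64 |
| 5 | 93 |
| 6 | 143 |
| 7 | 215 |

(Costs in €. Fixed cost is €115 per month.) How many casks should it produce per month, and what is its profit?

q = 3; profit = -€111

Compute π = P·q − TC at each output: q=0: -115; q=1: -118; q=2: -116; q=3: -111; q=4: -115; q=5: -128; q=6: -162; q=7: -218.
Profit is maximized at q = 3. AVC there is 44/3 = €14.67 ≤ P, so producing beats shutting down (which would give -€115).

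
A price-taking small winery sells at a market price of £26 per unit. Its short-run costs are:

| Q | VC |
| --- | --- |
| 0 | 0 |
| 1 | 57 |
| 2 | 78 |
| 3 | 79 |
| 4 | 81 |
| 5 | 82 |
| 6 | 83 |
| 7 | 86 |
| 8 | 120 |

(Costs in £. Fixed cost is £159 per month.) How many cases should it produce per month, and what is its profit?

Compute π = P·Q − TC at each output: Q=0: -159; Q=1: -190; Q=2: -185; Q=3: -160; Q=4: -136; Q=5: -111; Q=6: -86; Q=7: -63; Q=8: -71.
Profit is maximized at Q = 7. AVC there is 86/7 = £12.29 ≤ P, so producing beats shutting down (which would give -£159).

Q = 7; profit = -£63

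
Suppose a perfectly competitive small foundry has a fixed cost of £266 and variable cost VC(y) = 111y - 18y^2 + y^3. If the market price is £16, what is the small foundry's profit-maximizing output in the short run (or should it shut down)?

Shut down

Variable cost is VC = 111y - 18y^2 + y^3, so AVC = VC/y = 111 - 18y + y^2 and MC = dTC/dy = 111 - 36y + 3y^2.
The AVC parabola has its vertex at y = 18/2 = 9, where AVC = 111 - 18·9 + 9^2 = £30.
Since P = £16 < min AVC = £30, price fails to cover variable cost at any output.
Best response: produce nothing and absorb the £266 fixed cost.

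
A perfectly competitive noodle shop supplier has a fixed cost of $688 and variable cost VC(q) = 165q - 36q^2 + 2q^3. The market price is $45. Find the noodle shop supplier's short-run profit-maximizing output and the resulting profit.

AVC = 165 - 36q + 2q^2; min AVC = $3 at q = 9. Since P = $45 ≥ min AVC, the firm produces.
With MC = 165 - 72q + 6q^2, P = MC on the upward-sloping part at q* = 10.
TR = 45·10 = 450. TC = 688 + 50 = 738. Profit = 450 − 738 = -$288.
Shutting down would mean losing the fixed cost of $688, so operating at a loss of $288 is better by $400.

Profit = -$288 at q = 10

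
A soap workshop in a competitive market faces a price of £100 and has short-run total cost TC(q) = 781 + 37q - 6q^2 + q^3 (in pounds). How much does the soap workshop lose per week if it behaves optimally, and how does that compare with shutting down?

Profit = -£389 at q = 7

AVC = 37 - 6q + q^2; min AVC = £28 at q = 3. Since P = £100 ≥ min AVC, the firm produces.
MC = 37 - 12q + 3q^2. Setting P = MC and taking the root on the rising branch gives q* = 7.
TR = 100·7 = 700. TC = 781 + 308 = 1089. Profit = 700 − 1089 = -£389.
That loss of £389 beats the £781 the firm would lose by shutting down; producing recovers £392 of fixed cost.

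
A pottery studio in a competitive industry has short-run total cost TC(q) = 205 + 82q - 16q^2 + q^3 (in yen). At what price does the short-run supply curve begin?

Short-run supply begins at min AVC. From VC = 82q - 16q^2 + q^3, AVC = 82 - 16q + q^2.
At the minimum of AVC, MC = AVC. MC = 82 - 32q + 3q^2; setting MC = AVC gives 2q^2 - 16q = 0, so q = 8. min AVC = 18.
The firm shuts down for any P below ¥18.

¥18 per unit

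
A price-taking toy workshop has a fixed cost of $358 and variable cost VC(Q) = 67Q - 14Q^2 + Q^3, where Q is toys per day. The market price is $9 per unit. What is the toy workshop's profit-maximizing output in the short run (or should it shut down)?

Shut down

Variable cost is VC = 67Q - 14Q^2 + Q^3, so AVC = VC/Q = 67 - 14Q + Q^2 and MC = dTC/dQ = 67 - 28Q + 3Q^2.
AVC is minimized where dAVC/dQ = -14 + 2Q = 0, at Q = 7; min AVC = 67 - 14·7 + 7^2 = $18.
Since P = $9 < min AVC = $18, price fails to cover variable cost at any output.
The firm minimizes its loss by shutting down and losing only its fixed cost of $358.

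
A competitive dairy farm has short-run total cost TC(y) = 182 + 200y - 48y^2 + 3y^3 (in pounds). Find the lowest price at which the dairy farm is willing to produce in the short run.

£8 per unit

Short-run supply begins at min AVC. From VC = 200y - 48y^2 + 3y^3, AVC = 200 - 48y + 3y^2.
dAVC/dy = -48 + 6y = 0 gives y = 8. min AVC = 200 - 48·8 + 3·8^2 = 8.
For P < £8 the firm produces nothing.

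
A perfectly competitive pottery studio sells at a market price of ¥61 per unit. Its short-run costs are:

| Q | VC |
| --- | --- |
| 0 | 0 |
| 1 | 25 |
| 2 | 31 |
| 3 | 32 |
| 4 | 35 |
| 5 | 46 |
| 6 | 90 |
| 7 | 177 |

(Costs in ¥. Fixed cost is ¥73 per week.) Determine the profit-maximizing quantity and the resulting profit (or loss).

Tabulate TR − TC: Q=0: -73; Q=1: -37; Q=2: 18; Q=3: 78; Q=4: 136; Q=5: 186; Q=6: 203; Q=7: 177.
Profit is maximized at Q = 6. AVC there is 90/6 = ¥15 ≤ P, so producing beats shutting down (which would give -¥73).

Q = 6; profit = ¥203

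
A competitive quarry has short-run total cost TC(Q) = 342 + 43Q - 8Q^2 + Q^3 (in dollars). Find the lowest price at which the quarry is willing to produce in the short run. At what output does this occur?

The firm shuts down when price falls below the minimum of average variable cost. AVC = VC/Q = 43 - 8Q + Q^2.
dAVC/dQ = -8 + 2Q = 0 gives Q = 4. min AVC = 43 - 8·4 + 4^2 = 27.
So the shutdown price is $27.

$27 per unit, at Q = 4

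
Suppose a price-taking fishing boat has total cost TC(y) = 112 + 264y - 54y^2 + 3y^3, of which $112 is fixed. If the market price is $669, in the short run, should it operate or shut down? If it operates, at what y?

Produce at y = 15

Variable cost is VC = 264y - 54y^2 + 3y^3, so AVC = VC/y = 264 - 54y + 3y^2 and MC = dTC/dy = 264 - 108y + 9y^2.
The AVC parabola has its vertex at y = 54/6 = 9, where AVC = 264 - 54·9 + 3·9^2 = $21.
P = $669 exceeds min AVC = $21, so the firm stays open.
Set P = MC: 669 = 264 - 108y + 9y^2 → -405 - 108y + 9y^2 = 0. The roots are y = -3 and y = 15; the profit-maximizing output is on the rising part of MC, so y* = 15.
Check: AVC at y = 15 is $129 ≤ P, so revenue covers variable cost.
Profit = P·y − TC = 669·15 − 2047 = $7988.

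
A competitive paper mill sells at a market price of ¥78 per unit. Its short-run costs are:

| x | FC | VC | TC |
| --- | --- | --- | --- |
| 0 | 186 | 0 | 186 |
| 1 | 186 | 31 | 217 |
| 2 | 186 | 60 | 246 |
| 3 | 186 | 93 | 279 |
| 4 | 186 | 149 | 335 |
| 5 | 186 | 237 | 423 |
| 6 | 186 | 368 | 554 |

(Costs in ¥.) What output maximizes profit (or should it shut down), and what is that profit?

x = 4; profit = -¥23

Compute π = P·x − TC at each output: x=0: -186; x=1: -139; x=2: -90; x=3: -45; x=4: -23; x=5: -33; x=6: -86.
Profit is maximized at x = 4. AVC there is 149/4 = ¥37.25 ≤ P, so producing beats shutting down (which would give -¥186).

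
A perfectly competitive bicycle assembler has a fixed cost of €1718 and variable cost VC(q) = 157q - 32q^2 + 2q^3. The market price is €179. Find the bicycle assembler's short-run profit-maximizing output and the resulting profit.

Profit = -€266 at q = 11

AVC = 157 - 32q + 2q^2; min AVC = €29 at q = 8. Since P = €179 ≥ min AVC, the firm produces.
With MC = 157 - 64q + 6q^2, P = MC on the upward-sloping part at q* = 11.
TR = 179·11 = 1969. TC = 1718 + 517 = 2235. Profit = 1969 − 2235 = -€266.
Shutting down would mean losing the fixed cost of €1718, so operating at a loss of €266 is better by €1452.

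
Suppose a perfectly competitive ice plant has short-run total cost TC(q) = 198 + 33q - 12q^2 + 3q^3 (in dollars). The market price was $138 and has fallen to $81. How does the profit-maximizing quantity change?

Output falls from 5 to 4

AVC = 33 - 12q + 3q^2, minimized at q = 2 where min AVC = $21. MC = 33 - 24q + 9q^2.
With P = $138 above the shutdown price, P = MC gives q = 5.
At P = $81 ≥ min AVC, set P = MC: q = 4. The firm stays open but cuts output.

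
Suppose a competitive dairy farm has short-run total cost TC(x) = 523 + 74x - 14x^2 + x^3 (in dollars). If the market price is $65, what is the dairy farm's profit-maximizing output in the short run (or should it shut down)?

Variable cost is VC = 74x - 14x^2 + x^3, so AVC = VC/x = 74 - 14x + x^2 and MC = dTC/dx = 74 - 28x + 3x^2.
AVC hits its minimum where MC = AVC, at x = 7, giving min AVC = 74 - 14·7 + 7^2 = $25.
Since P = $65 ≥ min AVC = $25, price covers variable cost and the firm should produce.
Set P = MC: 65 = 74 - 28x + 3x^2 → 9 - 28x + 3x^2 = 0. The roots are x = 1/3 and x = 9; the profit-maximizing output is on the rising part of MC, so x* = 9.
Check: AVC at x = 9 is $29 ≤ P, so revenue covers variable cost.
Profit = P·x − TC = 65·9 − 784 = -$199, a loss, but smaller than the $523 fixed cost the firm would lose by shutting down.

Produce at x = 9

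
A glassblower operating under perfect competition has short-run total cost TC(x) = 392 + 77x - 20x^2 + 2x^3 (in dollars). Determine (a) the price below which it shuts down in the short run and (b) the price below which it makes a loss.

Shutdown price = min AVC. AVC = 77 - 20x + 2x^2, with vertex at x = 5 and minimum $27.
ATC = 392/x + 77 - 20x + 2x^2. Setting dATC/dx = −392/x^2 − 20 + 4x = 0 gives x = 7 (since 4·7^3 − 20·7^2 = 392).
min ATC = 392/7 + 77 − 20·7 + 2·7^2 = $91. That is the break-even price.
Between these two prices the firm operates at a loss; above $91 it earns a profit.

Shutdown price = $27; break-even price = $91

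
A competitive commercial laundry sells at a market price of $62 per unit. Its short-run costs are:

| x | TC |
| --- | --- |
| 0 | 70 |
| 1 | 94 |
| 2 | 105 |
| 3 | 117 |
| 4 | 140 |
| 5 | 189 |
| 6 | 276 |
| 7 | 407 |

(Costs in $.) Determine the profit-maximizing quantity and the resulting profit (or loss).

Profit at each row (π = 62x − TC): x=0: -70; x=1: -32; x=2: 19; x=3: 69; x=4: 108; x=5: 121; x=6: 96; x=7: 27.
Profit is maximized at x = 5. AVC there is 119/5 = $23.80 ≤ P, so producing beats shutting down (which would give -$70).

x = 5; profit = $121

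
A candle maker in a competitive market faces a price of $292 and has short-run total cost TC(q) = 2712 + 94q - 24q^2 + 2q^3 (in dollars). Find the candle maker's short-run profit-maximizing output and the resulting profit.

Profit = -$292 at q = 11

AVC = 94 - 24q + 2q^2; min AVC = $22 at q = 6. Since P = $292 ≥ min AVC, the firm produces.
MC = 94 - 48q + 6q^2. Setting P = MC and taking the root on the rising branch gives q* = 11.
TR = 292·11 = 3212. TC = 2712 + 792 = 3504. Profit = 3212 − 3504 = -$292.
By producing, the firm covers all variable cost plus $2420 of fixed cost; shutting down would lose the full $2712.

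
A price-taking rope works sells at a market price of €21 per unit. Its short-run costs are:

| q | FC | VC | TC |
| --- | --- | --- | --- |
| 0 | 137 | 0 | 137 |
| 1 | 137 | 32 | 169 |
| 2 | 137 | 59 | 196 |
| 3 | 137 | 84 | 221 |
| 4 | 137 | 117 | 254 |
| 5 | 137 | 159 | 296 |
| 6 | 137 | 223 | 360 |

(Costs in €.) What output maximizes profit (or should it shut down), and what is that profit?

Compute π = P·q − TC at each output: q=0: -137; q=1: -148; q=2: -154; q=3: -158; q=4: -170; q=5: -191; q=6: -234.
Profit is highest at q = 0. Equivalently, the lowest AVC in the table is 84/3 ≈ €28 at q = 3, and P = €21 falls below it — price never covers variable cost, so the firm shuts down and loses only its fixed cost.

q = 0 (shut down); profit = -€137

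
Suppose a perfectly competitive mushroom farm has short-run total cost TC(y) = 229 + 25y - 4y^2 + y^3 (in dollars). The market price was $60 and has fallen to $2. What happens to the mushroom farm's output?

Output falls from 5 to 0 (the firm shuts down)

AVC = 25 - 4y + y^2, minimized at y = 2 where min AVC = $21. MC = 25 - 8y + 3y^2.
At P = $60 ≥ min AVC, set P = MC on the rising branch: y = 5.
At P = $2 < min AVC = $21, price no longer covers variable cost at any output, so the firm shuts down: y = 0.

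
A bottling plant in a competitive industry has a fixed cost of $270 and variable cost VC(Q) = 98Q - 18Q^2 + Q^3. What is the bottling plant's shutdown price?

The shutdown price is the minimum of AVC. VC = 98Q - 18Q^2 + Q^3, so AVC = 98 - 18Q + Q^2.
dAVC/dQ = -18 + 2Q = 0 gives Q = 9. min AVC = 98 - 18·9 + 9^2 = 17.
For P < $17 the firm produces nothing.

$17 per unit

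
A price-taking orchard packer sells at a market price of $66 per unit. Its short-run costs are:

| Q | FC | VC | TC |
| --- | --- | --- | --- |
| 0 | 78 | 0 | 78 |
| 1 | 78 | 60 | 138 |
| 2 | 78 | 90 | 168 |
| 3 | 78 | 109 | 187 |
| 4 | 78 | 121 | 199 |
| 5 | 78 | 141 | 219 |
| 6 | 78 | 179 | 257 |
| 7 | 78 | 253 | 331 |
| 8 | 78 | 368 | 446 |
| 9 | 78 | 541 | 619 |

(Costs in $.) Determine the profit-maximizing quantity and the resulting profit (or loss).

Q = 6; profit = $139

Profit at each row (π = 66Q − TC): Q=0: -78; Q=1: -72; Q=2: -36; Q=3: 11; Q=4: 65; Q=5: 111; Q=6: 139; Q=7: 131; Q=8: 82; Q=9: -25.
Profit is maximized at Q = 6. AVC there is 179/6 = $29.83 ≤ P, so producing beats shutting down (which would give -$78).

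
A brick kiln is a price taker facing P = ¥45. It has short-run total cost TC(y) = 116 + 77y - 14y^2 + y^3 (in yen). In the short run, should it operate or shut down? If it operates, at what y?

Produce at y = 8

Variable cost is VC = 77y - 14y^2 + y^3, so AVC = VC/y = 77 - 14y + y^2 and MC = dTC/dy = 77 - 28y + 3y^2.
AVC is minimized where dAVC/dy = -14 + 2y = 0, at y = 7; min AVC = 77 - 14·7 + 7^2 = ¥28.
Because ¥45 ≥ ¥28, revenue can cover variable cost; the firm operates.
P = MC gives 32 - 28y + 3y^2 = 0, with roots 4/3 and 8. Take the larger (rising MC): y* = 8.
Check: AVC at y = 8 is ¥29 ≤ P, so revenue covers variable cost.
Profit = P·y − TC = 45·8 − 348 = ¥12.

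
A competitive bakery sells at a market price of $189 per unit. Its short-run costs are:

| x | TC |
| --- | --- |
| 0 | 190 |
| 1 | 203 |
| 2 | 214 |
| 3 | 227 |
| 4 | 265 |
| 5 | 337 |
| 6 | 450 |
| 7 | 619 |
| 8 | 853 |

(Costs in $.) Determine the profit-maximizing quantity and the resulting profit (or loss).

x = 7; profit = $704

Tabulate TR − TC: x=0: -190; x=1: -14; x=2: 164; x=3: 340; x=4: 491; x=5: 608; x=6: 684; x=7: 704; x=8: 659.
Profit is maximized at x = 7. AVC there is 429/7 = $61.29 ≤ P, so producing beats shutting down (which would give -$190).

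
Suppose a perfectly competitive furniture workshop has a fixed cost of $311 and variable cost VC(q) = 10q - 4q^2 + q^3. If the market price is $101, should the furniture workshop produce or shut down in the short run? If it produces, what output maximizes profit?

Variable cost is VC = 10q - 4q^2 + q^3, so AVC = VC/q = 10 - 4q + q^2 and MC = dTC/dq = 10 - 8q + 3q^2.
AVC is minimized where dAVC/dq = -4 + 2q = 0, at q = 2; min AVC = 10 - 4·2 + 2^2 = $6.
Since P = $101 ≥ min AVC = $6, price covers variable cost and the firm should produce.
P = MC gives -91 - 8q + 3q^2 = 0, with roots -13/3 and 7. Take the larger (rising MC): q* = 7.
Check: AVC at q = 7 is $31 ≤ P, so revenue covers variable cost.
Profit = P·q − TC = 101·7 − 528 = $179.

Produce at q = 7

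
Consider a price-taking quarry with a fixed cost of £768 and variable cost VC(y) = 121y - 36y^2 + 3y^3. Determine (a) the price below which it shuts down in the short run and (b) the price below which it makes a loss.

Shutdown price = min AVC. AVC = 121 - 36y + 3y^2, with vertex at y = 6 and minimum £13.
ATC = 768/y + 121 - 36y + 3y^2. Setting dATC/dy = −768/y^2 − 36 + 6y = 0 gives y = 8 (since 6·8^3 − 36·8^2 = 768).
min ATC = 768/8 + 121 − 36·8 + 3·8^2 = £121. That is the break-even price.
For £13 ≤ P < £121 the firm produces at a loss; below £13 it shuts down.

Shutdown price = £13; break-even price = £121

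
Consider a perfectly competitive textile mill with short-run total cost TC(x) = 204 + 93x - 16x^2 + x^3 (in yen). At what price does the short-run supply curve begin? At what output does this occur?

The firm shuts down when price falls below the minimum of average variable cost. AVC = VC/x = 93 - 16x + x^2.
dAVC/dx = -16 + 2x = 0 gives x = 8. min AVC = 93 - 16·8 + 8^2 = 29.
So the shutdown price is ¥29.

¥29 per unit, at x = 8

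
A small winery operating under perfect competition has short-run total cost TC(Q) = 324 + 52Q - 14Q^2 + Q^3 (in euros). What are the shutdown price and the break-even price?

Shutdown price = €3; break-even price = €43

Shutdown price = min AVC. AVC = 52 - 14Q + Q^2, with vertex at Q = 7 and minimum €3.
ATC = 324/Q + 52 - 14Q + Q^2. Setting dATC/dQ = −324/Q^2 − 14 + 2Q = 0 gives Q = 9 (since 2·9^3 − 14·9^2 = 324).
min ATC = 324/9 + 52 − 14·9 + 9^2 = €43. That is the break-even price.
For €3 ≤ P < €43 the firm produces at a loss; below €3 it shuts down.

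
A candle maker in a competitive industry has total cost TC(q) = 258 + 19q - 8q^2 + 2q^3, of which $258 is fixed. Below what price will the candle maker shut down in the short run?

$11 per unit

The firm shuts down when price falls below the minimum of average variable cost. AVC = VC/q = 19 - 8q + 2q^2.
dAVC/dq = -8 + 4q = 0 gives q = 2. min AVC = 19 - 8·2 + 2·2^2 = 11.
For P < $11 the firm produces nothing.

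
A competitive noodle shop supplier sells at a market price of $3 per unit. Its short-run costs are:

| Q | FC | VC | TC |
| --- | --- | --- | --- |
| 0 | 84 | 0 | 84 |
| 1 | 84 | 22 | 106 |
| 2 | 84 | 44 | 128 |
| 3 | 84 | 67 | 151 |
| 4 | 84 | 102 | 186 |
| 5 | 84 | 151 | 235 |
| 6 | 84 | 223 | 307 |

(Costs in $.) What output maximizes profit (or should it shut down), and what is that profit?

Q = 0 (shut down); profit = -$84

Tabulate TR − TC: Q=0: -84; Q=1: -103; Q=2: -122; Q=3: -142; Q=4: -174; Q=5: -220; Q=6: -289.
Profit is highest at Q = 0. Equivalently, the lowest AVC in the table is 22/1 ≈ $22 at Q = 1, and P = $3 falls below it — price never covers variable cost, so the firm shuts down and loses only its fixed cost.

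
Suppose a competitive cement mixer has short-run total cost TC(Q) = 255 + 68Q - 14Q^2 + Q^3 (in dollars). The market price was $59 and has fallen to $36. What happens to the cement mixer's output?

MC = 68 - 28Q + 3Q^2; the shutdown threshold is min AVC = $19 (at Q = 7).
At P = $59 ≥ min AVC, set P = MC on the rising branch: Q = 9.
At P = $36 ≥ min AVC, set P = MC: Q = 8. The firm stays open but cuts output.

Output falls from 9 to 8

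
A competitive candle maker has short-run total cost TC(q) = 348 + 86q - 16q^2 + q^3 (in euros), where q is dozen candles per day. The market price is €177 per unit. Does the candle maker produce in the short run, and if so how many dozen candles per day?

Produce at q = 13

Strip out fixed cost: VC = 86q - 16q^2 + q^3. Then AVC = 86 - 16q + q^2 and MC = 86 - 32q + 3q^2.
AVC hits its minimum where MC = AVC, at q = 8, giving min AVC = 86 - 16·8 + 8^2 = €22.
P = €177 exceeds min AVC = €22, so the firm stays open.
Solving P = MC: -91 - 32q + 3q^2 = 0 ⇒ q = -7/3 or 13. On the upward-sloping branch, q* = 13.
Check: AVC at q = 13 is €47 ≤ P, so revenue covers variable cost.
Profit = P·q − TC = 177·13 − 959 = €1342.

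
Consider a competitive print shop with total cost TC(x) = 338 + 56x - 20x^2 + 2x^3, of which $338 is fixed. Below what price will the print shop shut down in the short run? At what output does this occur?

$6 per unit, at x = 5

Short-run supply begins at min AVC. From VC = 56x - 20x^2 + 2x^3, AVC = 56 - 20x + 2x^2.
dAVC/dx = -20 + 4x = 0 gives x = 5. min AVC = 56 - 20·5 + 2·5^2 = 6.
So the shutdown price is $6.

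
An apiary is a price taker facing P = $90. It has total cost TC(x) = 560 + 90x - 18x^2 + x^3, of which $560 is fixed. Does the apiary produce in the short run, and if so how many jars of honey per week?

Produce at x = 12

From TC, MC = TC'(x) = 90 - 36x + 3x^2 and AVC = VC/x = 90 - 18x + x^2.
AVC is minimized where dAVC/dx = -18 + 2x = 0, at x = 9; min AVC = 90 - 18·9 + 9^2 = $9.
Because $90 ≥ $9, revenue can cover variable cost; the firm operates.
P = MC gives -36x + 3x^2 = 0, with roots 0 and 12. Take the larger (rising MC): x* = 12.
Check: AVC at x = 12 is $18 ≤ P, so revenue covers variable cost.
Profit = P·x − TC = 90·12 − 776 = $304.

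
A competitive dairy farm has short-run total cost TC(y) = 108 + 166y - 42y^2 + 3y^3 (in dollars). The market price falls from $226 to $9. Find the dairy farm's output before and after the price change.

AVC = 166 - 42y + 3y^2, minimized at y = 7 where min AVC = $19. MC = 166 - 84y + 9y^2.
With P = $226 above the shutdown price, P = MC gives y = 10.
At P = $9 < min AVC = $19, price no longer covers variable cost at any output, so the firm shuts down: y = 0.

Output falls from 10 to 0 (the firm shuts down)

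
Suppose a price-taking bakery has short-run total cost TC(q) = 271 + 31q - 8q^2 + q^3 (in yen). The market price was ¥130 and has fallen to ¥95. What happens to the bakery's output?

MC = 31 - 16q + 3q^2; the shutdown threshold is min AVC = ¥15 (at q = 4).
With P = ¥130 above the shutdown price, P = MC gives q = 9.
At P = ¥95 ≥ min AVC, set P = MC: q = 8. The firm stays open but cuts output.

Output falls from 9 to 8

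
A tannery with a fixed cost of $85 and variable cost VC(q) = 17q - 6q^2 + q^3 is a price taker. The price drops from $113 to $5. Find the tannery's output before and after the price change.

Output falls from 8 to 0 (the firm shuts down)

MC = 17 - 12q + 3q^2; the shutdown threshold is min AVC = $8 (at q = 3).
With P = $113 above the shutdown price, P = MC gives q = 8.
At P = $5 < min AVC = $8, price no longer covers variable cost at any output, so the firm shuts down: q = 0.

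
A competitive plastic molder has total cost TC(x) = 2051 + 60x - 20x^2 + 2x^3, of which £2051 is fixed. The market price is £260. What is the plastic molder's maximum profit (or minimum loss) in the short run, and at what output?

AVC = 60 - 20x + 2x^2 has its minimum £10 at x = 5; price £260 clears that bar, so the firm operates.
With MC = 60 - 40x + 6x^2, P = MC on the upward-sloping part at x* = 10.
TR = 260·10 = 2600. TC = 2051 + 600 = 2651. Profit = 2600 − 2651 = -£51.
By producing, the firm covers all variable cost plus £2000 of fixed cost; shutting down would lose the full £2051.

Profit = -£51 at x = 10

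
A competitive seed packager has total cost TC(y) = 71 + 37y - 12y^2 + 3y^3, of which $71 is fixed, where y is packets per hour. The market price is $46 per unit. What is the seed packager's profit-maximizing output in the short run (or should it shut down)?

Variable cost is VC = 37y - 12y^2 + 3y^3, so AVC = VC/y = 37 - 12y + 3y^2 and MC = dTC/dy = 37 - 24y + 9y^2.
AVC hits its minimum where MC = AVC, at y = 2, giving min AVC = 37 - 12·2 + 3·2^2 = $25.
Because $46 ≥ $25, revenue can cover variable cost; the firm operates.
P = MC gives -9 - 24y + 9y^2 = 0, with roots -1/3 and 3. Take the larger (rising MC): y* = 3.
Check: AVC at y = 3 is $28 ≤ P, so revenue covers variable cost.
Profit = P·y − TC = 46·3 − 155 = -$17, a loss, but smaller than the $71 fixed cost the firm would lose by shutting down.

Produce at y = 3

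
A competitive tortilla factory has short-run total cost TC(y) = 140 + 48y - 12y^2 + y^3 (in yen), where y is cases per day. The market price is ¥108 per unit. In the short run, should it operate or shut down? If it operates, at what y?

Produce at y = 10

Strip out fixed cost: VC = 48y - 12y^2 + y^3. Then AVC = 48 - 12y + y^2 and MC = 48 - 24y + 3y^2.
The AVC parabola has its vertex at y = 12/2 = 6, where AVC = 48 - 12·6 + 6^2 = ¥12.
P = ¥108 exceeds min AVC = ¥12, so the firm stays open.
Set P = MC: 108 = 48 - 24y + 3y^2 → -60 - 24y + 3y^2 = 0. The roots are y = -2 and y = 10; the profit-maximizing output is on the rising part of MC, so y* = 10.
Check: AVC at y = 10 is ¥28 ≤ P, so revenue covers variable cost.
Profit = P·y − TC = 108·10 − 420 = ¥660.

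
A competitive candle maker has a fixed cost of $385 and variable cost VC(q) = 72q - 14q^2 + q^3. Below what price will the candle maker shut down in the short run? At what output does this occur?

$23 per unit, at q = 7

The shutdown price is the minimum of AVC. VC = 72q - 14q^2 + q^3, so AVC = 72 - 14q + q^2.
dAVC/dq = -14 + 2q = 0 gives q = 7. min AVC = 72 - 14·7 + 7^2 = 23.
For P < $23 the firm produces nothing.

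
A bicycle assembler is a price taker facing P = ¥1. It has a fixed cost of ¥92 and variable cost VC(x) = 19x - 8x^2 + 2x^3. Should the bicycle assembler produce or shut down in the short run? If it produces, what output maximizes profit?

Shut down

Variable cost is VC = 19x - 8x^2 + 2x^3, so AVC = VC/x = 19 - 8x + 2x^2 and MC = dTC/dx = 19 - 16x + 6x^2.
AVC hits its minimum where MC = AVC, at x = 2, giving min AVC = 19 - 8·2 + 2·2^2 = ¥11.
Since P = ¥1 < min AVC = ¥11, price fails to cover variable cost at any output.
The firm minimizes its loss by shutting down and losing only its fixed cost of ¥92.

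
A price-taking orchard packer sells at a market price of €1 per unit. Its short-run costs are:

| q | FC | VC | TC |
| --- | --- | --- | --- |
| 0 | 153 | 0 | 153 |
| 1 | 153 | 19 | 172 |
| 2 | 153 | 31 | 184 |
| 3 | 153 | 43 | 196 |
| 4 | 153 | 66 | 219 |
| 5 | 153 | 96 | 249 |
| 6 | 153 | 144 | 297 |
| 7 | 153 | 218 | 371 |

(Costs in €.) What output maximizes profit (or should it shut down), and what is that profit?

Compute π = P·q − TC at each output: q=0: -153; q=1: -171; q=2: -182; q=3: -193; q=4: -215; q=5: -244; q=6: -291; q=7: -364.
Profit is highest at q = 0. Equivalently, the lowest AVC in the table is 43/3 ≈ €14.33 at q = 3, and P = €1 falls below it — price never covers variable cost, so the firm shuts down and loses only its fixed cost.

q = 0 (shut down); profit = -€153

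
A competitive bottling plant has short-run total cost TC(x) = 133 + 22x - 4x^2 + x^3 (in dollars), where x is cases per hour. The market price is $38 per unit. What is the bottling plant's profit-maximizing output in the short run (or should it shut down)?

Variable cost is VC = 22x - 4x^2 + x^3, so AVC = VC/x = 22 - 4x + x^2 and MC = dTC/dx = 22 - 8x + 3x^2.
The AVC parabola has its vertex at x = 4/2 = 2, where AVC = 22 - 4·2 + 2^2 = $18.
Because $38 ≥ $18, revenue can cover variable cost; the firm operates.
P = MC gives -16 - 8x + 3x^2 = 0, with roots -4/3 and 4. Take the larger (rising MC): x* = 4.
Check: AVC at x = 4 is $22 ≤ P, so revenue covers variable cost.
Profit = P·x − TC = 38·4 − 221 = -$69, a loss, but smaller than the $133 fixed cost the firm would lose by shutting down.

Produce at x = 4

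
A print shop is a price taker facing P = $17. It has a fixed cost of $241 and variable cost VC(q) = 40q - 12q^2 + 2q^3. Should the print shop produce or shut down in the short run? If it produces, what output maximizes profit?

Shut down

Strip out fixed cost: VC = 40q - 12q^2 + 2q^3. Then AVC = 40 - 12q + 2q^2 and MC = 40 - 24q + 6q^2.
The AVC parabola has its vertex at q = 12/4 = 3, where AVC = 40 - 12·3 + 2·3^2 = $22.
P = $17 lies below min AVC = $22; no output level covers variable cost.
The firm minimizes its loss by shutting down and losing only its fixed cost of $241.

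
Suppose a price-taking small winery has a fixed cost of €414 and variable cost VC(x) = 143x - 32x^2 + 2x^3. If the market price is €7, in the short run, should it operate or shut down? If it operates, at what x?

Variable cost is VC = 143x - 32x^2 + 2x^3, so AVC = VC/x = 143 - 32x + 2x^2 and MC = dTC/dx = 143 - 64x + 6x^2.
AVC is minimized where dAVC/dx = -32 + 4x = 0, at x = 8; min AVC = 143 - 32·8 + 2·8^2 = €15.
With P < min AVC (€7 < €15), every unit sold adds to the loss.
Shutting down limits the loss to fixed cost, €414.

Shut down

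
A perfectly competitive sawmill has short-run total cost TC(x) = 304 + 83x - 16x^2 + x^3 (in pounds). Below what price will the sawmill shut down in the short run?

£19 per unit

The shutdown price is the minimum of AVC. VC = 83x - 16x^2 + x^3, so AVC = 83 - 16x + x^2.
At the minimum of AVC, MC = AVC. MC = 83 - 32x + 3x^2; setting MC = AVC gives 2x^2 - 16x = 0, so x = 8. min AVC = 19.
The firm shuts down for any P below £19.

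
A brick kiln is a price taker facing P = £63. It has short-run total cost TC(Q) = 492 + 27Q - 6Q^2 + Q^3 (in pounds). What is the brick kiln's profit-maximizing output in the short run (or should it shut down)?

Variable cost is VC = 27Q - 6Q^2 + Q^3, so AVC = VC/Q = 27 - 6Q + Q^2 and MC = dTC/dQ = 27 - 12Q + 3Q^2.
AVC is minimized where dAVC/dQ = -6 + 2Q = 0, at Q = 3; min AVC = 27 - 6·3 + 3^2 = £18.
Since P = £63 ≥ min AVC = £18, price covers variable cost and the firm should produce.
Set P = MC: 63 = 27 - 12Q + 3Q^2 → -36 - 12Q + 3Q^2 = 0. The roots are Q = -2 and Q = 6; the profit-maximizing output is on the rising part of MC, so Q* = 6.
Check: AVC at Q = 6 is £27 ≤ P, so revenue covers variable cost.
Profit = P·Q − TC = 63·6 − 654 = -£276, a loss, but smaller than the £492 fixed cost the firm would lose by shutting down.

Produce at Q = 6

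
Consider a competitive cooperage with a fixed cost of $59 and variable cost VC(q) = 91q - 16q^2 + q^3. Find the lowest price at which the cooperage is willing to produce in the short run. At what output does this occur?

The firm shuts down when price falls below the minimum of average variable cost. AVC = VC/q = 91 - 16q + q^2.
At the minimum of AVC, MC = AVC. MC = 91 - 32q + 3q^2; setting MC = AVC gives 2q^2 - 16q = 0, so q = 8. min AVC = 27.
For P < $27 the firm produces nothing.

$27 per unit, at q = 8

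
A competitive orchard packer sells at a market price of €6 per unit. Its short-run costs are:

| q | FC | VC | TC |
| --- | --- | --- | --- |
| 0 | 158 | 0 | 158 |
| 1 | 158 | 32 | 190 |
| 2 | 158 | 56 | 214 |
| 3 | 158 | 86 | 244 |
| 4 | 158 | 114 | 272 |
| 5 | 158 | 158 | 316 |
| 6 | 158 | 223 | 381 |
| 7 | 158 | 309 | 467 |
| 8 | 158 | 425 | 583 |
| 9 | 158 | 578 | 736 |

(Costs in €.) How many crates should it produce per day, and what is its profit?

q = 0 (shut down); profit = -€158

Profit at each row (π = 6q − TC): q=0: -158; q=1: -184; q=2: -202; q=3: -226; q=4: -248; q=5: -286; q=6: -345; q=7: -425; q=8: -535; q=9: -682.
Profit is highest at q = 0. Equivalently, the lowest AVC in the table is 56/2 ≈ €28 at q = 2, and P = €6 falls below it — price never covers variable cost, so the firm shuts down and loses only its fixed cost.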